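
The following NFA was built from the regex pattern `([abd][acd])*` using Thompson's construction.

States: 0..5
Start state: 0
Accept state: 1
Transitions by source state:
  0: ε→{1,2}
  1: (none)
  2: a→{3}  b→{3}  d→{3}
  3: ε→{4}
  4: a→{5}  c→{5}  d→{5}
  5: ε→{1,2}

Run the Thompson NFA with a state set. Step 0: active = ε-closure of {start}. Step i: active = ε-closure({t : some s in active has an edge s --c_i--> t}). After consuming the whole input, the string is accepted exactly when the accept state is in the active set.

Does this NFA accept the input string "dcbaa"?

initial (ε-close {0}): {0,1,2}
'd' @ 1: {3,4}
'c' @ 2: {1,2,5}  ✓accept
'b' @ 3: {3,4}
'a' @ 4: {1,2,5}  ✓accept
'a' @ 5: {3,4}
final: {3,4}; accept 1 not in set

Answer: REJECT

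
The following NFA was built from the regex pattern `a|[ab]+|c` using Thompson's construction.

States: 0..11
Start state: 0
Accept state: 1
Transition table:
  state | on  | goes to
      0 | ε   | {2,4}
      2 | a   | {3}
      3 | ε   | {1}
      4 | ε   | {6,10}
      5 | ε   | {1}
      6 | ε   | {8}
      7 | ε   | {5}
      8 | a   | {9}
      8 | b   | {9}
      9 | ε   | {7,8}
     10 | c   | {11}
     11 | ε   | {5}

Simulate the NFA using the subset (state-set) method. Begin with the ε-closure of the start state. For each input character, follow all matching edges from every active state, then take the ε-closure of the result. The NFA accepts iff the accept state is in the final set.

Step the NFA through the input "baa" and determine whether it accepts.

start: ε-closure({0}) = {0,2,4,6,8,10}
'b' @ 1: {1,5,7,8,9}  ✓accept
'a' @ 2: {1,5,7,8,9}  ✓accept
'a' @ 3: {1,5,7,8,9}  ✓accept
after full input: {1,5,7,8,9}  (accept=1 in)

Answer: ACCEPT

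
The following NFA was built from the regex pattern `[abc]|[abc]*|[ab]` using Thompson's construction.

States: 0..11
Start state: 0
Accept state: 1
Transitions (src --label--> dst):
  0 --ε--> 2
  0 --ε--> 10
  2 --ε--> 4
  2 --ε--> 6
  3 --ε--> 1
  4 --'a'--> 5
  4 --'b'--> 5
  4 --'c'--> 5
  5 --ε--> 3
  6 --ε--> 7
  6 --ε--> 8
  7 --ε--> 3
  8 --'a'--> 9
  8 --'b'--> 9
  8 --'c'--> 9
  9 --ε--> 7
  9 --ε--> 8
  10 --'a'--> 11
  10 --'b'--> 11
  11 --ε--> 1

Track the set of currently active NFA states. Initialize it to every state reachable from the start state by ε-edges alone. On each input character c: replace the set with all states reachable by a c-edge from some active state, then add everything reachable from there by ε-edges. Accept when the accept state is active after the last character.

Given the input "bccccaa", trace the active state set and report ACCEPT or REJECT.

Answer: ACCEPT

Trace:
start: ε-closure({0}) = {0,1,2,3,4,6,7,8,10}
'b' @ 1: {1,3,5,7,8,9,11}  [accepting]
'c' @ 2: {1,3,7,8,9}  [accepting]
'c' @ 3: {1,3,7,8,9}  [accepting]
'c' @ 4: {1,3,7,8,9}  [accepting]
'c' @ 5: {1,3,7,8,9}  [accepting]
'a' @ 6: {1,3,7,8,9}  [accepting]
'a' @ 7: {1,3,7,8,9}  [accepting]
end set {1,3,7,8,9} — state 1 in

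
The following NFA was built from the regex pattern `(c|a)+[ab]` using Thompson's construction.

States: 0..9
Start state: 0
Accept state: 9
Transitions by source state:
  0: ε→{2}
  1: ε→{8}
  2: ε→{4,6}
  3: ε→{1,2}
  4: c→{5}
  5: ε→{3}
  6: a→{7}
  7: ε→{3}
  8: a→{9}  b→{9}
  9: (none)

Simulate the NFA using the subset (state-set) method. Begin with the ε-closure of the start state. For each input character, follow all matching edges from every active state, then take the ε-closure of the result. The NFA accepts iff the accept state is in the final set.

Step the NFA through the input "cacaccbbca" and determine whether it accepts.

Answer: REJECT

Steps:
initial (ε-close {0}): {0,2,4,6}
'c' @ 1: {1,2,3,4,5,6,8}
'a' @ 2: {1,2,3,4,6,7,8,9}  ✓accept
'c' @ 3: {1,2,3,4,5,6,8}
'a' @ 4: {1,2,3,4,6,7,8,9}  ✓accept
'c' @ 5: {1,2,3,4,5,6,8}
'c' @ 6: {1,2,3,4,5,6,8}
'b' @ 7: {9}  ✓accept
'b' @ 8: {}  — state set empty
rest 'ca' ignored (set empty)
end set {} — state 9 not in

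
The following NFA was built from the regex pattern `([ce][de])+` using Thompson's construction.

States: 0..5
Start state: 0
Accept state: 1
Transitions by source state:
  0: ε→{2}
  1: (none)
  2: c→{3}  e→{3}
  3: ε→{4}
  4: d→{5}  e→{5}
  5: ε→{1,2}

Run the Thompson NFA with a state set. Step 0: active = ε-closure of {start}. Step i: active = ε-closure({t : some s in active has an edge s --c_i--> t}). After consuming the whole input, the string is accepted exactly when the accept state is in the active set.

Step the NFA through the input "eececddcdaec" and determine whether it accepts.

start: ε-closure({0}) = {0,2}
'e' @ 1: {3,4}
'e' @ 2: {1,2,5}  [accepting]
'c' @ 3: {3,4}
'e' @ 4: {1,2,5}  [accepting]
'c' @ 5: {3,4}
'd' @ 6: {1,2,5}  [accepting]
'd' @ 7: {}  — no active states
rest 'cdaec' ignored (set empty)
final: {}; accept 1 not in set

Answer: REJECT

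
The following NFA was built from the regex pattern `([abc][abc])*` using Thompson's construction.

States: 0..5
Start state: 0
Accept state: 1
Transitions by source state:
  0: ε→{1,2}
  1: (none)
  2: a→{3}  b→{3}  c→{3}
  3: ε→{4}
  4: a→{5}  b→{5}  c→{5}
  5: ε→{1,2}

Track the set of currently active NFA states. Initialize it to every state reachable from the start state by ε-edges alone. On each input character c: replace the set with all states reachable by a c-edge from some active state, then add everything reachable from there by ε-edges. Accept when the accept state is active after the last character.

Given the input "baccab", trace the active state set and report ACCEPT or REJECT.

S₀ = ε-closure({0}) = {0,1,2}
'b' @ 1: {3,4}
'a' @ 2: {1,2,5}  ✓accept
'c' @ 3: {3,4}
'c' @ 4: {1,2,5}  ✓accept
'a' @ 5: {3,4}
'b' @ 6: {1,2,5}  ✓accept
end set {1,2,5} — state 1 in

Answer: ACCEPT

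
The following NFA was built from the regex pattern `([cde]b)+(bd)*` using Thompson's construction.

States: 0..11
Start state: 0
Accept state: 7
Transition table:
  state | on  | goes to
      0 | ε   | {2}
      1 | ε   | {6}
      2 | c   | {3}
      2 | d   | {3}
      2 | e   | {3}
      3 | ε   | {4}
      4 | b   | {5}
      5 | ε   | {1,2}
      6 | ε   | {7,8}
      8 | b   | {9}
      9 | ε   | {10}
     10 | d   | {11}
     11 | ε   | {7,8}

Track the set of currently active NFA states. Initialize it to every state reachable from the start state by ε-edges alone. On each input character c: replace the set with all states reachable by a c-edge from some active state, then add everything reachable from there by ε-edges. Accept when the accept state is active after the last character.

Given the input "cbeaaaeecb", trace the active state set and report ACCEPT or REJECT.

Answer: REJECT

Steps:
start: ε-closure({0}) = {0,2}
'c' @ 1: {3,4}
'b' @ 2: {1,2,5,6,7,8}  (accept∈set)
'e' @ 3: {3,4}
'a' @ 4: {}  — state set empty
rest 'aaeecb' ignored (set empty)
final: {}; accept 7 not in set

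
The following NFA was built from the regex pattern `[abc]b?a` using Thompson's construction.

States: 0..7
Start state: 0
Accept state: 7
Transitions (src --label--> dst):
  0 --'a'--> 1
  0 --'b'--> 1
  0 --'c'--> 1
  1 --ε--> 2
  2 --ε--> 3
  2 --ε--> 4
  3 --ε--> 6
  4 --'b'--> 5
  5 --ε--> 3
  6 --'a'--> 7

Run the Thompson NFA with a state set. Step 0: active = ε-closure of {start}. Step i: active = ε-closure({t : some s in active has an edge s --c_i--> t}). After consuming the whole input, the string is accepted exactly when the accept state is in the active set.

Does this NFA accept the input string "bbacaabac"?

initial (ε-close {0}): {0}
'b' @ 1: {1,2,3,4,6}
'b' @ 2: {3,5,6}
'a' @ 3: {7}  ✓accept
'c' @ 4: {}  — dead — no transitions
rest 'aabac' ignored (set empty)
after full input: {}  (accept=7 not in)

Answer: REJECT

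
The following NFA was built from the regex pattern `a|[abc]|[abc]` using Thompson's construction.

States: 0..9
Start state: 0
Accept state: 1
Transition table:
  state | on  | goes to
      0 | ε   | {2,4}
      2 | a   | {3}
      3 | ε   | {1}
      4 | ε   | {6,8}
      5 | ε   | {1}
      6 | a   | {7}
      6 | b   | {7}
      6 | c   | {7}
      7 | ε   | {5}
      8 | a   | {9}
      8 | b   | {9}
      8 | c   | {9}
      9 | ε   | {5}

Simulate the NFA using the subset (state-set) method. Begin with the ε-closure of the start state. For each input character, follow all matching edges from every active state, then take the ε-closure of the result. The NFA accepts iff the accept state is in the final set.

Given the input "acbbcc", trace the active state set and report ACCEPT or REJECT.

S₀ = ε-closure({0}) = {0,2,4,6,8}
'a' @ 1: {1,3,5,7,9}  ✓accept
'c' @ 2: {}  — state set empty
rest 'bbcc' ignored (set empty)
final: {}; accept 1 not in set

Answer: REJECT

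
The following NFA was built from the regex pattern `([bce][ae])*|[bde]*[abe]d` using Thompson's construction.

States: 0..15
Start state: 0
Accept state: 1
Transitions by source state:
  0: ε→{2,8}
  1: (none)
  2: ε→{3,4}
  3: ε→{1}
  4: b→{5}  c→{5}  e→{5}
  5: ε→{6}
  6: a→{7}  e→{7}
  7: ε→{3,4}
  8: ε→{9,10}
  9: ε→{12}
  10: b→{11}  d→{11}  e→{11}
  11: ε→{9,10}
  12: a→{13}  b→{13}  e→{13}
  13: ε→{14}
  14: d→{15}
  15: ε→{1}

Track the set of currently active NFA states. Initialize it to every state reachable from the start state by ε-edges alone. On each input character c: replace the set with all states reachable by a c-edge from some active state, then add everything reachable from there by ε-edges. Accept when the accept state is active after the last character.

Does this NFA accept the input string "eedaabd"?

Answer: REJECT

Derivation:
initial (ε-close {0}): {0,1,2,3,4,8,9,10,12}
'e' @ 1: {5,6,9,10,11,12,13,14}
'e' @ 2: {1,3,4,7,9,10,11,12,13,14}  [accepting]
'd' @ 3: {1,9,10,11,12,15}  [accepting]
'a' @ 4: {13,14}
'a' @ 5: {}  — state set empty
rest 'bd' ignored (set empty)
final: {}; accept 1 not in set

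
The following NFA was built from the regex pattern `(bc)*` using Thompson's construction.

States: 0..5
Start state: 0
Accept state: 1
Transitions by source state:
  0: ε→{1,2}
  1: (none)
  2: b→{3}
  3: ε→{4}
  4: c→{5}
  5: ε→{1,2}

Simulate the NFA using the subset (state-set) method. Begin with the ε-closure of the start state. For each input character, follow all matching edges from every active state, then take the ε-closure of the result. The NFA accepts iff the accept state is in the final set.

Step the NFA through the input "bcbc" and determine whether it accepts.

start: ε-closure({0}) = {0,1,2}
'b' @ 1: {3,4}
'c' @ 2: {1,2,5}  ✓accept
'b' @ 3: {3,4}
'c' @ 4: {1,2,5}  ✓accept
after full input: {1,2,5}  (accept=1 in)

Answer: ACCEPT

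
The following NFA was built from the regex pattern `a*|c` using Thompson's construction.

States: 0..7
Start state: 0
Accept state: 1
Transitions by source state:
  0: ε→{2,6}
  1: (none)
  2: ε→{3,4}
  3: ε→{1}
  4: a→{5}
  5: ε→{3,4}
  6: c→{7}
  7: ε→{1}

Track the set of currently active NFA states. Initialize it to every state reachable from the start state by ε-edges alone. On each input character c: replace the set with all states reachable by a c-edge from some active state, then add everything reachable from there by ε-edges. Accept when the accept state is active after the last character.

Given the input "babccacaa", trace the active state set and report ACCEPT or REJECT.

Answer: REJECT

Derivation:
start: ε-closure({0}) = {0,1,2,3,4,6}
'b' @ 1: {}  — dead — no transitions
rest 'abccacaa' ignored (set empty)
end set {} — state 1 not in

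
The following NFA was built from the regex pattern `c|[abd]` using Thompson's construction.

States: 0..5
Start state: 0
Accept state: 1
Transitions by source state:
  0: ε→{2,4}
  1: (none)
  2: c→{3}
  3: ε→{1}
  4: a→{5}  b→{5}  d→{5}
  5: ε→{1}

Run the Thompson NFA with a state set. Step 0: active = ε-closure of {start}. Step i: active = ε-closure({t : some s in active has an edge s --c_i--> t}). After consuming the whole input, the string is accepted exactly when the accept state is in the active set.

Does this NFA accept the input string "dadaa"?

start: ε-closure({0}) = {0,2,4}
'd' @ 1: {1,5}  [accepting]
'a' @ 2: {}  — dead — no transitions
rest 'daa' ignored (set empty)
final: {}; accept 1 not in set

Answer: REJECT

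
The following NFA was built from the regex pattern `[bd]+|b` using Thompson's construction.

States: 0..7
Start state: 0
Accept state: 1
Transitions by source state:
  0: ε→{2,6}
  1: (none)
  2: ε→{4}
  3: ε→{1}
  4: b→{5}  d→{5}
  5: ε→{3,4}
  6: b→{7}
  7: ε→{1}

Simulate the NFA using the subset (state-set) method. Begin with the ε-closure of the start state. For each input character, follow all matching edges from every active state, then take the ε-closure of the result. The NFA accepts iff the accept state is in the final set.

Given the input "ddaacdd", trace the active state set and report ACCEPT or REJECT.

Answer: REJECT

Derivation:
initial (ε-close {0}): {0,2,4,6}
'd' @ 1: {1,3,4,5}  (accept∈set)
'd' @ 2: {1,3,4,5}  (accept∈set)
'a' @ 3: {}  — dead — no transitions
rest 'acdd' ignored (set empty)
end set {} — state 1 not in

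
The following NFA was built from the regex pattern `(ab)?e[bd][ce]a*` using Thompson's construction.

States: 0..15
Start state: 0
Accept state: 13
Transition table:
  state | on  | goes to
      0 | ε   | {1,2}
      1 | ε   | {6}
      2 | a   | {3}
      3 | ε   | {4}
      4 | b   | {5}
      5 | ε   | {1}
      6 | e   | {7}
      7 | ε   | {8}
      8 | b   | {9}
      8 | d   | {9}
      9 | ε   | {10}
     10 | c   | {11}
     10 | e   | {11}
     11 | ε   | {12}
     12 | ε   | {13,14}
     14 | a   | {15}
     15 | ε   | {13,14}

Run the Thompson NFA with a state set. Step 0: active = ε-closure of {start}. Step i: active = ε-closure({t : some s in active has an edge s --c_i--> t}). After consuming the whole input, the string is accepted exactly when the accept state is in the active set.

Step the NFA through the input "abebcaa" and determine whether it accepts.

Answer: ACCEPT

Derivation:
initial (ε-close {0}): {0,1,2,6}
'a' @ 1: {3,4}
'b' @ 2: {1,5,6}
'e' @ 3: {7,8}
'b' @ 4: {9,10}
'c' @ 5: {11,12,13,14}  ✓accept
'a' @ 6: {13,14,15}  ✓accept
'a' @ 7: {13,14,15}  ✓accept
end set {13,14,15} — state 13 in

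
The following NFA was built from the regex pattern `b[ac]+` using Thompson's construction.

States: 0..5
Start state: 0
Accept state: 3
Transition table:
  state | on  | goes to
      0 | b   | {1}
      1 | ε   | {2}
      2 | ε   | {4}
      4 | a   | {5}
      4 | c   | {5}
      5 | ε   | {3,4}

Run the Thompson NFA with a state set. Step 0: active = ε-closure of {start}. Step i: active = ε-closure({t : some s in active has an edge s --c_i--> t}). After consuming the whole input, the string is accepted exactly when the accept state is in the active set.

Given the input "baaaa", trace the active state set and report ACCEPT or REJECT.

Answer: ACCEPT

Trace:
initial (ε-close {0}): {0}
'b' @ 1: {1,2,4}
'a' @ 2: {3,4,5}  [accepting]
'a' @ 3: {3,4,5}  [accepting]
'a' @ 4: {3,4,5}  [accepting]
'a' @ 5: {3,4,5}  [accepting]
final: {3,4,5}; accept 3 in set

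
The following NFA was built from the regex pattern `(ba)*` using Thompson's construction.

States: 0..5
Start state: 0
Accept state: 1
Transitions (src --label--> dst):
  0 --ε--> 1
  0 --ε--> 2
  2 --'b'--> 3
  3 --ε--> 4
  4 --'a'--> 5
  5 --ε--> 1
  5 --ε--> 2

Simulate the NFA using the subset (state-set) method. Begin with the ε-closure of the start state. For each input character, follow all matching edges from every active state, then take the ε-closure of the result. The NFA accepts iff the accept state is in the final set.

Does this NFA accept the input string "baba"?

Answer: ACCEPT

Derivation:
initial (ε-close {0}): {0,1,2}
'b' @ 1: {3,4}
'a' @ 2: {1,2,5}  ✓accept
'b' @ 3: {3,4}
'a' @ 4: {1,2,5}  ✓accept
final: {1,2,5}; accept 1 in set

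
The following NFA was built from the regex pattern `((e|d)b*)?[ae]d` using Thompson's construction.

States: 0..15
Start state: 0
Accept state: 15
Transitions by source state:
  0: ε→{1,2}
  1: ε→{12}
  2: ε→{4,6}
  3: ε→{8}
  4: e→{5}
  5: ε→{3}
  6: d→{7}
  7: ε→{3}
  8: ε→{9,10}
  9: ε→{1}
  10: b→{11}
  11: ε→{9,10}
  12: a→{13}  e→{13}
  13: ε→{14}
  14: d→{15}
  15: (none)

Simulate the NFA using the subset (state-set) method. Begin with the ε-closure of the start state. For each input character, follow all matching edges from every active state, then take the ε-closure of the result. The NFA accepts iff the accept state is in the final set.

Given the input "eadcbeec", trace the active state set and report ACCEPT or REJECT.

Answer: REJECT

Derivation:
start: ε-closure({0}) = {0,1,2,4,6,12}
'e' @ 1: {1,3,5,8,9,10,12,13,14}
'a' @ 2: {13,14}
'd' @ 3: {15}  [accepting]
'c' @ 4: {}  — dead — no transitions
rest 'beec' ignored (set empty)
final: {}; accept 15 not in set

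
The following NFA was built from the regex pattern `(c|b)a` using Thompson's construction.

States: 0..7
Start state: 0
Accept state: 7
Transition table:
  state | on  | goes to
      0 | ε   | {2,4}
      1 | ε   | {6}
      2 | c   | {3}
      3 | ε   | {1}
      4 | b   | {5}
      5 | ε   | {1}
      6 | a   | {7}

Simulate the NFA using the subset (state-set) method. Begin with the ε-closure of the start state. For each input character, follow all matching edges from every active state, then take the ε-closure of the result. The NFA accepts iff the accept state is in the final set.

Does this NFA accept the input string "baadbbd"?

start: ε-closure({0}) = {0,2,4}
'b' @ 1: {1,5,6}
'a' @ 2: {7}  [accepting]
'a' @ 3: {}  — dead — no transitions
rest 'dbbd' ignored (set empty)
after full input: {}  (accept=7 not in)

Answer: REJECT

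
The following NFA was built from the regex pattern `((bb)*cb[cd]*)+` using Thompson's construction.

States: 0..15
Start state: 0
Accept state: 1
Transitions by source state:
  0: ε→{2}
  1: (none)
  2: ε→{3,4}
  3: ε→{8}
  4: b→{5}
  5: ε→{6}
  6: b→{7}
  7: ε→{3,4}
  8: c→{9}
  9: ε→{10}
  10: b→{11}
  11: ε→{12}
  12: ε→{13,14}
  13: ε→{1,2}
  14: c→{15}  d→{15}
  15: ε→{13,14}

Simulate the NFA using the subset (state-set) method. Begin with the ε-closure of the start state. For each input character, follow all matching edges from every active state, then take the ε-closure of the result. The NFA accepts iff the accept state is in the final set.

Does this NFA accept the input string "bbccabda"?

initial (ε-close {0}): {0,2,3,4,8}
'b' @ 1: {5,6}
'b' @ 2: {3,4,7,8}
'c' @ 3: {9,10}
'c' @ 4: {}  — state set empty
rest 'abda' ignored (set empty)
final: {}; accept 1 not in set

Answer: REJECT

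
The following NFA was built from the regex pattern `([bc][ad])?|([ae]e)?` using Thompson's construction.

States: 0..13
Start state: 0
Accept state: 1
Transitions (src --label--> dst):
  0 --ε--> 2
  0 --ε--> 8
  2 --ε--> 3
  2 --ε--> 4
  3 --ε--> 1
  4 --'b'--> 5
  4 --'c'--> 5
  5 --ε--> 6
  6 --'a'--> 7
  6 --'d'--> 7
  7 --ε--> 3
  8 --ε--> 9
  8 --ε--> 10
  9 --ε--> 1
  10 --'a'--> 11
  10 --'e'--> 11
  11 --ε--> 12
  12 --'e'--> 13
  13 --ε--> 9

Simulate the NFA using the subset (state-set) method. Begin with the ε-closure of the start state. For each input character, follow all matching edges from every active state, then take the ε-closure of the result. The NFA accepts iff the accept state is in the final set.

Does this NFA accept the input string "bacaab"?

Answer: REJECT

Steps:
S₀ = ε-closure({0}) = {0,1,2,3,4,8,9,10}
'b' @ 1: {5,6}
'a' @ 2: {1,3,7}  (accept∈set)
'c' @ 3: {}  — no active states
rest 'aab' ignored (set empty)
end set {} — state 1 not in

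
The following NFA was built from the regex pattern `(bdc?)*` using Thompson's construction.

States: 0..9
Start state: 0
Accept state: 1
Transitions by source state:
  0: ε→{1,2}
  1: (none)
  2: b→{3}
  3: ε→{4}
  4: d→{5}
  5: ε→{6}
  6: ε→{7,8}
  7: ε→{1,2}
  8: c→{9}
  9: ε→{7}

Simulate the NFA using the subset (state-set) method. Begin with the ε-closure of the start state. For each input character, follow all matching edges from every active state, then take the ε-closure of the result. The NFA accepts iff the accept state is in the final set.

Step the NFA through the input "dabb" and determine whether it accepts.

Answer: REJECT

Derivation:
S₀ = ε-closure({0}) = {0,1,2}
'd' @ 1: {}  — no active states
rest 'abb' ignored (set empty)
end set {} — state 1 not in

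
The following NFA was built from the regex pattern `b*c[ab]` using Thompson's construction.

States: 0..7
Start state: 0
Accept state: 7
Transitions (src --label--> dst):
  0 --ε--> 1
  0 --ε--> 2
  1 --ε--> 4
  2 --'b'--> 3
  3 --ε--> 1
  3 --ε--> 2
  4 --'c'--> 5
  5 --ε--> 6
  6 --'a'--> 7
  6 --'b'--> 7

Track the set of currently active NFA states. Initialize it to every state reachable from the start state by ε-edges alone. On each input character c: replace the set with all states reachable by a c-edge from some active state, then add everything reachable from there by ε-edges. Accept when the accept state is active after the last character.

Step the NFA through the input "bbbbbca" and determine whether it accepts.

S₀ = ε-closure({0}) = {0,1,2,4}
'b' @ 1: {1,2,3,4}
'b' @ 2: {1,2,3,4}
'b' @ 3: {1,2,3,4}
'b' @ 4: {1,2,3,4}
'b' @ 5: {1,2,3,4}
'c' @ 6: {5,6}
'a' @ 7: {7}  [accepting]
after full input: {7}  (accept=7 in)

Answer: ACCEPT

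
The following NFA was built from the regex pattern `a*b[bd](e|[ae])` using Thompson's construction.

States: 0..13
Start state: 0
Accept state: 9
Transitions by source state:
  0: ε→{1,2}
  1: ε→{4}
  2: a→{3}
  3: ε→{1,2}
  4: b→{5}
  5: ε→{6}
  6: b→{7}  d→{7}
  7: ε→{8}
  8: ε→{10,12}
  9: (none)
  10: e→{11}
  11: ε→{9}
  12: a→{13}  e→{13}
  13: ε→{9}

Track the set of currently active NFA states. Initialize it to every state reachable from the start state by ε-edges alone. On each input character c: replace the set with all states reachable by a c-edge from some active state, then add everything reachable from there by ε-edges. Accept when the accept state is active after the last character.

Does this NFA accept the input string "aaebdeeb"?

start: ε-closure({0}) = {0,1,2,4}
'a' @ 1: {1,2,3,4}
'a' @ 2: {1,2,3,4}
'e' @ 3: {}  — state set empty
rest 'bdeeb' ignored (set empty)
final: {}; accept 9 not in set

Answer: REJECT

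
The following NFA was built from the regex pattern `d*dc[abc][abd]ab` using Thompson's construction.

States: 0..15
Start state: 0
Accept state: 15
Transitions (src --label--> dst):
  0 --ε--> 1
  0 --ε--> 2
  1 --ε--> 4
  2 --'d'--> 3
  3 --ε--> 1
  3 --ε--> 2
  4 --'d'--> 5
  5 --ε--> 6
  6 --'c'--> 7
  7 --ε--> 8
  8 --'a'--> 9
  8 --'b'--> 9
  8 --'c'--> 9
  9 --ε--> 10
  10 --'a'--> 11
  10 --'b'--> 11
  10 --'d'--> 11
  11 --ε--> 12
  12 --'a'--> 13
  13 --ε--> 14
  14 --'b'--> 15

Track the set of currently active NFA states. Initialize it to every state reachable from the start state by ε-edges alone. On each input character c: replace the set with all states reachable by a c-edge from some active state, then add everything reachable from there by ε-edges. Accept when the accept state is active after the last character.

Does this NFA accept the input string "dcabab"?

start: ε-closure({0}) = {0,1,2,4}
'd' @ 1: {1,2,3,4,5,6}
'c' @ 2: {7,8}
'a' @ 3: {9,10}
'b' @ 4: {11,12}
'a' @ 5: {13,14}
'b' @ 6: {15}  ✓accept
end set {15} — state 15 in

Answer: ACCEPT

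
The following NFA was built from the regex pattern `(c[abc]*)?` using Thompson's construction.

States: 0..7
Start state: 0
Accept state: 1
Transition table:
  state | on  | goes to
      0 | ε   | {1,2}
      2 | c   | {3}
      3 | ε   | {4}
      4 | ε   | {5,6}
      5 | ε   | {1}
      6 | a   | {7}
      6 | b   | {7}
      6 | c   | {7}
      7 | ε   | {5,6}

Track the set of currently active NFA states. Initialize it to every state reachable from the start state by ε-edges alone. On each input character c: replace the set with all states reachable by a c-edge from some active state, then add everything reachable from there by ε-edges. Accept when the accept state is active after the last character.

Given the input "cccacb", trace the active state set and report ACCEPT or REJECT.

Answer: ACCEPT

Derivation:
start: ε-closure({0}) = {0,1,2}
'c' @ 1: {1,3,4,5,6}  [accepting]
'c' @ 2: {1,5,6,7}  [accepting]
'c' @ 3: {1,5,6,7}  [accepting]
'a' @ 4: {1,5,6,7}  [accepting]
'c' @ 5: {1,5,6,7}  [accepting]
'b' @ 6: {1,5,6,7}  [accepting]
after full input: {1,5,6,7}  (accept=1 in)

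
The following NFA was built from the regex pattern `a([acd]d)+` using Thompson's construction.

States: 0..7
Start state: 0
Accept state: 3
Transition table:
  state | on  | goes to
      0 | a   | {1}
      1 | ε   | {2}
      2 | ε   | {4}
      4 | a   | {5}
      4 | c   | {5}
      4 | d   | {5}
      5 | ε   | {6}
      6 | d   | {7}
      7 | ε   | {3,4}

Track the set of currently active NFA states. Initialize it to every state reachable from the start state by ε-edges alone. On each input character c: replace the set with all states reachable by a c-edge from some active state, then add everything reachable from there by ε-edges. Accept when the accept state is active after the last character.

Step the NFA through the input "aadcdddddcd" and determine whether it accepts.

Answer: ACCEPT

Steps:
start: ε-closure({0}) = {0}
'a' @ 1: {1,2,4}
'a' @ 2: {5,6}
'd' @ 3: {3,4,7}  (accept∈set)
'c' @ 4: {5,6}
'd' @ 5: {3,4,7}  (accept∈set)
'd' @ 6: {5,6}
'd' @ 7: {3,4,7}  (accept∈set)
'd' @ 8: {5,6}
'd' @ 9: {3,4,7}  (accept∈set)
'c' @ 10: {5,6}
'd' @ 11: {3,4,7}  (accept∈set)
after full input: {3,4,7}  (accept=3 in)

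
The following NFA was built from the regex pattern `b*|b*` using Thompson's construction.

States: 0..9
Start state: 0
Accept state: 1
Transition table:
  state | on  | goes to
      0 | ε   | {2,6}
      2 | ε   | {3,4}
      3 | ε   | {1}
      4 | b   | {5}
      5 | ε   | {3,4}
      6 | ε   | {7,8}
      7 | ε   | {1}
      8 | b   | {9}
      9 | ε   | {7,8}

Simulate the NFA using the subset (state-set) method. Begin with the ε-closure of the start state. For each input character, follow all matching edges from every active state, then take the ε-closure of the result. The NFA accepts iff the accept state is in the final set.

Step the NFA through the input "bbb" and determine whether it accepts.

initial (ε-close {0}): {0,1,2,3,4,6,7,8}
'b' @ 1: {1,3,4,5,7,8,9}  [accepting]
'b' @ 2: {1,3,4,5,7,8,9}  [accepting]
'b' @ 3: {1,3,4,5,7,8,9}  [accepting]
final: {1,3,4,5,7,8,9}; accept 1 in set

Answer: ACCEPT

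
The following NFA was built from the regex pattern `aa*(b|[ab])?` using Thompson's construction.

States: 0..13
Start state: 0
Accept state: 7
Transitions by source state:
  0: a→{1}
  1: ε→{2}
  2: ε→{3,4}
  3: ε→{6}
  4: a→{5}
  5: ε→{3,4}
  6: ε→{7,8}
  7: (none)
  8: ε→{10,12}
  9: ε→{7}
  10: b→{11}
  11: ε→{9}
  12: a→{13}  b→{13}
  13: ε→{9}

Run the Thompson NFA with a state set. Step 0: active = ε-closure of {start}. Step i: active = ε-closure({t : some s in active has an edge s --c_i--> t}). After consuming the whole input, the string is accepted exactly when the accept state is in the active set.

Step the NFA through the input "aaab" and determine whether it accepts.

S₀ = ε-closure({0}) = {0}
'a' @ 1: {1,2,3,4,6,7,8,10,12}  ✓accept
'a' @ 2: {3,4,5,6,7,8,9,10,12,13}  ✓accept
'a' @ 3: {3,4,5,6,7,8,9,10,12,13}  ✓accept
'b' @ 4: {7,9,11,13}  ✓accept
final: {7,9,11,13}; accept 7 in set

Answer: ACCEPT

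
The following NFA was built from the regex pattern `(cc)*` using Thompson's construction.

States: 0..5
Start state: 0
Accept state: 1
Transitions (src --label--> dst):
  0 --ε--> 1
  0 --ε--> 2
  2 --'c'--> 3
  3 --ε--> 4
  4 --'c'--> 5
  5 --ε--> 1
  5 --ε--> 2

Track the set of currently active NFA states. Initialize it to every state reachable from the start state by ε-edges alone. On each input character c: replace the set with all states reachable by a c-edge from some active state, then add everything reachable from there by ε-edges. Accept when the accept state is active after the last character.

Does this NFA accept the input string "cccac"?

Answer: REJECT

Trace:
initial (ε-close {0}): {0,1,2}
'c' @ 1: {3,4}
'c' @ 2: {1,2,5}  (accept∈set)
'c' @ 3: {3,4}
'a' @ 4: {}  — state set empty
rest 'c' ignored (set empty)
end set {} — state 1 not in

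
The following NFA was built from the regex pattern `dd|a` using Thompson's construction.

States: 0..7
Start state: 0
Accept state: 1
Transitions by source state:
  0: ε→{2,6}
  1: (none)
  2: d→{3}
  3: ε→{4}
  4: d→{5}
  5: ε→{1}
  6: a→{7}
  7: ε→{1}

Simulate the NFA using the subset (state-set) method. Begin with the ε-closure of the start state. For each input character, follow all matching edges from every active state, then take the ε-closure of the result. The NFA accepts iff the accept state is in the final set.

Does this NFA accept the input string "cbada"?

Answer: REJECT

Steps:
initial (ε-close {0}): {0,2,6}
'c' @ 1: {}  — state set empty
rest 'bada' ignored (set empty)
final: {}; accept 1 not in set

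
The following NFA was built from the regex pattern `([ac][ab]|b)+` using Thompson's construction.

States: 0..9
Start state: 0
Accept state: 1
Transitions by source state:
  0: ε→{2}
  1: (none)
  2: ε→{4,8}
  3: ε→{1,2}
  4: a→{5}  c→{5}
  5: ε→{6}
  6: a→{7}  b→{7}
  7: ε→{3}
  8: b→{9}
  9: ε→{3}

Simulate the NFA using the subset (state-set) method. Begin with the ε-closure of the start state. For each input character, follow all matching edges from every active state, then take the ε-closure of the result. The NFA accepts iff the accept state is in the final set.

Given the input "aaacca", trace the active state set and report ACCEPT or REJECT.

S₀ = ε-closure({0}) = {0,2,4,8}
'a' @ 1: {5,6}
'a' @ 2: {1,2,3,4,7,8}  (accept∈set)
'a' @ 3: {5,6}
'c' @ 4: {}  — no active states
rest 'ca' ignored (set empty)
end set {} — state 1 not in

Answer: REJECT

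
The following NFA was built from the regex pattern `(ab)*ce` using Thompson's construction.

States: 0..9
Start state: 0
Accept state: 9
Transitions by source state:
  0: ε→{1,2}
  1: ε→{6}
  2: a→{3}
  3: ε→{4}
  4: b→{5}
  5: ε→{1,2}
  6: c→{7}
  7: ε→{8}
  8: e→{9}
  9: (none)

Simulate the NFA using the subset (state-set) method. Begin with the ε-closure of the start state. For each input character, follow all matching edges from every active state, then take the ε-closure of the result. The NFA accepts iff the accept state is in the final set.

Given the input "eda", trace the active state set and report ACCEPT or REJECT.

S₀ = ε-closure({0}) = {0,1,2,6}
'e' @ 1: {}  — no active states
rest 'da' ignored (set empty)
final: {}; accept 9 not in set

Answer: REJECT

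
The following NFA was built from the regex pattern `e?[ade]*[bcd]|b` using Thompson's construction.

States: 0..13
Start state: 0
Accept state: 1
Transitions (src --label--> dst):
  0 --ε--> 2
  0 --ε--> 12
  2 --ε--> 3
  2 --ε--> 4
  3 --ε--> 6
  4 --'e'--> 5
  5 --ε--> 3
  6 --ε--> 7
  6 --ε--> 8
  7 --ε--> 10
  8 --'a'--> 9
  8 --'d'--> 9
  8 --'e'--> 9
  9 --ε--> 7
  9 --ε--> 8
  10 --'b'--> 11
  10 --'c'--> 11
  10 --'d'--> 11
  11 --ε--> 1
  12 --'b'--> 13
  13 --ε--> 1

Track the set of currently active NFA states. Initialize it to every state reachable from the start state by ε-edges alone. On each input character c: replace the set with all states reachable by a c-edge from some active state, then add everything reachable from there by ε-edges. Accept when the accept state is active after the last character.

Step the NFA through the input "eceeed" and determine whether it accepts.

Answer: REJECT

Steps:
start: ε-closure({0}) = {0,2,3,4,6,7,8,10,12}
'e' @ 1: {3,5,6,7,8,9,10}
'c' @ 2: {1,11}  (accept∈set)
'e' @ 3: {}  — state set empty
rest 'eed' ignored (set empty)
final: {}; accept 1 not in set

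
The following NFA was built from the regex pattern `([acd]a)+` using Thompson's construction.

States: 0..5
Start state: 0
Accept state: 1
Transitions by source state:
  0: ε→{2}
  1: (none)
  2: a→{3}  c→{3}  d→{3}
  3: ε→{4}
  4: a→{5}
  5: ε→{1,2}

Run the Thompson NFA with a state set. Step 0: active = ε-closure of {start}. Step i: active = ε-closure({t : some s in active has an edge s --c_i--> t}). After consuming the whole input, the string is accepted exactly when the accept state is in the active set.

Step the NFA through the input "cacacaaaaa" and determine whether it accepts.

initial (ε-close {0}): {0,2}
'c' @ 1: {3,4}
'a' @ 2: {1,2,5}  (accept∈set)
'c' @ 3: {3,4}
'a' @ 4: {1,2,5}  (accept∈set)
'c' @ 5: {3,4}
'a' @ 6: {1,2,5}  (accept∈set)
'a' @ 7: {3,4}
'a' @ 8: {1,2,5}  (accept∈set)
'a' @ 9: {3,4}
'a' @ 10: {1,2,5}  (accept∈set)
end set {1,2,5} — state 1 in

Answer: ACCEPT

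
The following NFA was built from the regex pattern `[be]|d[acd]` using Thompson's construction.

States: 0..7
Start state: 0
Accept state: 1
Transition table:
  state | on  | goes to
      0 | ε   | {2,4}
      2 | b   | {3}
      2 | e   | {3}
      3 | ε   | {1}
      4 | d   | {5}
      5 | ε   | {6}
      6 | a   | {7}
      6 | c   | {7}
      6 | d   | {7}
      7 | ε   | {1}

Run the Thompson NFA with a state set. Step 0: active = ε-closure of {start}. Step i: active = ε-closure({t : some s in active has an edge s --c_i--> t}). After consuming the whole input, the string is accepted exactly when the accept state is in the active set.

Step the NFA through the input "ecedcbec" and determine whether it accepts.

Answer: REJECT

Trace:
S₀ = ε-closure({0}) = {0,2,4}
'e' @ 1: {1,3}  [accepting]
'c' @ 2: {}  — dead — no transitions
rest 'edcbec' ignored (set empty)
final: {}; accept 1 not in set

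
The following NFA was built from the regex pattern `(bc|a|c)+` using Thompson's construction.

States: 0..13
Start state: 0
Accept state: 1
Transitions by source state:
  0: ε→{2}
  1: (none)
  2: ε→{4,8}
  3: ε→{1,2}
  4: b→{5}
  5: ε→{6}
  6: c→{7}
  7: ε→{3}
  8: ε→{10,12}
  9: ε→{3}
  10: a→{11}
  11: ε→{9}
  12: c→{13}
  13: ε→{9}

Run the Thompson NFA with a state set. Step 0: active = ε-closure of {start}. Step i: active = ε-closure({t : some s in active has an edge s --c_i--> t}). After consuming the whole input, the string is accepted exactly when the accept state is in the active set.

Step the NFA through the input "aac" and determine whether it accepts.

initial (ε-close {0}): {0,2,4,8,10,12}
'a' @ 1: {1,2,3,4,8,9,10,11,12}  [accepting]
'a' @ 2: {1,2,3,4,8,9,10,11,12}  [accepting]
'c' @ 3: {1,2,3,4,8,9,10,12,13}  [accepting]
after full input: {1,2,3,4,8,9,10,12,13}  (accept=1 in)

Answer: ACCEPT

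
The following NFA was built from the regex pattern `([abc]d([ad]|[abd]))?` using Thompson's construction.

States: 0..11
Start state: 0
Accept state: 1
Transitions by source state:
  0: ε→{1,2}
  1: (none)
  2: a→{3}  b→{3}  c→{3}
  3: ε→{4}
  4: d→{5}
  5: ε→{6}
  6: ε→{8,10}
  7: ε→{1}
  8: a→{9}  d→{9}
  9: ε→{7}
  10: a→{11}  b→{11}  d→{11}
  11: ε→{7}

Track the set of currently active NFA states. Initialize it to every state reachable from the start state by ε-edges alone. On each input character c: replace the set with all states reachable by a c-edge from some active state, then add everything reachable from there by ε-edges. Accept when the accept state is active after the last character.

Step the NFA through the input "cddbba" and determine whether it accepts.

start: ε-closure({0}) = {0,1,2}
'c' @ 1: {3,4}
'd' @ 2: {5,6,8,10}
'd' @ 3: {1,7,9,11}  ✓accept
'b' @ 4: {}  — no active states
rest 'ba' ignored (set empty)
after full input: {}  (accept=1 not in)

Answer: REJECT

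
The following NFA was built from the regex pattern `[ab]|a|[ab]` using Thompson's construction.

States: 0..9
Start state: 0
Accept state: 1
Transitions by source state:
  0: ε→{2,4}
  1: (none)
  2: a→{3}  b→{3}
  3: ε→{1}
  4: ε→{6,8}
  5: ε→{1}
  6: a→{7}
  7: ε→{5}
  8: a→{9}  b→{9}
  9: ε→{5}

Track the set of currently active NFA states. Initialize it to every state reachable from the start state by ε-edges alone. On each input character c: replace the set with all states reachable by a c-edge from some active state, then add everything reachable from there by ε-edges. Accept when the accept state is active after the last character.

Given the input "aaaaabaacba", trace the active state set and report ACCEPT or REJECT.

Answer: REJECT

Steps:
S₀ = ε-closure({0}) = {0,2,4,6,8}
'a' @ 1: {1,3,5,7,9}  [accepting]
'a' @ 2: {}  — state set empty
rest 'aaabaacba' ignored (set empty)
after full input: {}  (accept=1 not in)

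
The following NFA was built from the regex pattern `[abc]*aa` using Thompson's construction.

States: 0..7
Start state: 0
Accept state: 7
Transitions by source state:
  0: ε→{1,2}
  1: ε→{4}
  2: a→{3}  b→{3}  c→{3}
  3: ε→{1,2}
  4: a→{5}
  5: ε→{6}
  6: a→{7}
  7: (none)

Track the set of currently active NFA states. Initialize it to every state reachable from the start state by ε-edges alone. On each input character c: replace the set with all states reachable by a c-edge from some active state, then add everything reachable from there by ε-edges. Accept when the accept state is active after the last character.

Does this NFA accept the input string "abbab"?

start: ε-closure({0}) = {0,1,2,4}
'a' @ 1: {1,2,3,4,5,6}
'b' @ 2: {1,2,3,4}
'b' @ 3: {1,2,3,4}
'a' @ 4: {1,2,3,4,5,6}
'b' @ 5: {1,2,3,4}
after full input: {1,2,3,4}  (accept=7 not in)

Answer: REJECT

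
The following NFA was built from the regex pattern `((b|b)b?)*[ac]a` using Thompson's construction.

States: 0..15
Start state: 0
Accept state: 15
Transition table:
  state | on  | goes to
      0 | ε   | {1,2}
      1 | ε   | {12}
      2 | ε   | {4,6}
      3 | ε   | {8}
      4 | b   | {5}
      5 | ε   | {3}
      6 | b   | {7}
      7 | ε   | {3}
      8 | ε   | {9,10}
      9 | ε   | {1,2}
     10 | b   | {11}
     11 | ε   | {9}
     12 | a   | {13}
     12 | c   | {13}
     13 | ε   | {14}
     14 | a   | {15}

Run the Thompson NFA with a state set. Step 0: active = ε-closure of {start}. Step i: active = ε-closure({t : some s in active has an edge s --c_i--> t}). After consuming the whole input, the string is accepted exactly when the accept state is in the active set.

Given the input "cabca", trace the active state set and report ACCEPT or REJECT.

initial (ε-close {0}): {0,1,2,4,6,12}
'c' @ 1: {13,14}
'a' @ 2: {15}  ✓accept
'b' @ 3: {}  — no active states
rest 'ca' ignored (set empty)
end set {} — state 15 not in

Answer: REJECT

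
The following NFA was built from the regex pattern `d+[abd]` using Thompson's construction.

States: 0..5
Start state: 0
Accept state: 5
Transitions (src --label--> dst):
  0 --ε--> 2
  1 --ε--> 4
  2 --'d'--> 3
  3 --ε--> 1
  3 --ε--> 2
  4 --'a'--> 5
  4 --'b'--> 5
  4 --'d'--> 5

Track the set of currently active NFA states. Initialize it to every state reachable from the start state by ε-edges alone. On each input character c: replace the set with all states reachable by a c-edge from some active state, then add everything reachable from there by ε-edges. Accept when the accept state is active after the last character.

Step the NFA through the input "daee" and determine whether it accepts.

S₀ = ε-closure({0}) = {0,2}
'd' @ 1: {1,2,3,4}
'a' @ 2: {5}  (accept∈set)
'e' @ 3: {}  — no active states
rest 'e' ignored (set empty)
end set {} — state 5 not in

Answer: REJECT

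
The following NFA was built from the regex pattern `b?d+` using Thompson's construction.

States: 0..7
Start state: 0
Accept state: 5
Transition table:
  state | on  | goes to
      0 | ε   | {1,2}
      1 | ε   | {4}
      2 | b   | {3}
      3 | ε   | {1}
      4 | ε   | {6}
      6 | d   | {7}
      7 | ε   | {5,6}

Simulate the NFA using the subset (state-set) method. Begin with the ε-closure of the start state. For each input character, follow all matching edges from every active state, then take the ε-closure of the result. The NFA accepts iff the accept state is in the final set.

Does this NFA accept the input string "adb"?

S₀ = ε-closure({0}) = {0,1,2,4,6}
'a' @ 1: {}  — dead — no transitions
rest 'db' ignored (set empty)
end set {} — state 5 not in

Answer: REJECT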